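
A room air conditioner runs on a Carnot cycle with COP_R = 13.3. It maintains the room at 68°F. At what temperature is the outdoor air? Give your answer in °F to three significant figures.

COP_R = T_C/(T_H − T_C) gives T_H − T_C = T_C/COP.
With T_C = 293.15 K, T_H = 293.15 × (1 + 1/13.3) = 315.19 K.
Converting, 315.19 K = 107.67°F.

108 °F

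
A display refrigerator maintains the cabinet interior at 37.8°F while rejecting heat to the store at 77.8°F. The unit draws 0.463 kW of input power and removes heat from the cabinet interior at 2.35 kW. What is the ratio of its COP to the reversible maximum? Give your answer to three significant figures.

COP_actual = Q̇_C/Ẇ = 2.350/0.4630 = 5.076.
In absolute terms T_C = 276.37 K and T_H = 298.59 K, so ΔT = 22.22 K.
COP_Carnot = T_C/ΔT = 276.37/22.22 = 12.44.
η_II = COP_actual/COP_Carnot = 5.076/12.44 = 0.4081.

0.408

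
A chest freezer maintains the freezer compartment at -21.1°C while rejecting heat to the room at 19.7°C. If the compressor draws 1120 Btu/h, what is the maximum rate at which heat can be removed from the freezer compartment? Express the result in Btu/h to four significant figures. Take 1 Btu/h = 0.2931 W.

6919 Btu/h

In absolute terms T_C = 252.05 K and T_H = 292.85 K, so ΔT = 40.80 K.
COP_Carnot = T_C/ΔT = 252.05/40.80 = 6.178.
Q̇_max = COP_Carnot × Ẇ = 6.178 × 1120 Btu/h = 6919 Btu/h.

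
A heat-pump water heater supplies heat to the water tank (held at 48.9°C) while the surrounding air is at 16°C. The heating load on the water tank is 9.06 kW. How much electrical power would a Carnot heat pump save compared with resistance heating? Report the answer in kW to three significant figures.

In absolute terms T_C = 289.15 K and T_H = 322.05 K, so ΔT = 32.90 K.
COP_Carnot = T_H/ΔT = 322.05/32.90 = 9.789.
Resistance heating needs Ẇ_res = Q̇_H = 9.060 kW; the reversible heat pump needs only Ẇ_hp = Q̇_H/COP = 0.9256 kW.
Saving = 9.060 − 0.9256 = 8.134 kW.

8.13 kW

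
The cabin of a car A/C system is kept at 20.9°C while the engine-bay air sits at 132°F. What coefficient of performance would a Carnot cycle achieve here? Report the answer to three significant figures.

8.48

In absolute terms T_C = 294.05 K and T_H = 328.71 K, so ΔT = 34.66 K.
For a reversible cycle, COP_Carnot = T_C/ΔT = 294.05/34.66 = 8.485.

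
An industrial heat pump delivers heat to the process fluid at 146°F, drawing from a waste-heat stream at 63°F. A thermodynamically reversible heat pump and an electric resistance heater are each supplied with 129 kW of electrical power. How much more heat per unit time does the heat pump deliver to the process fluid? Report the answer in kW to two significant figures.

In absolute terms T_C = 290.37 K and T_H = 336.48 K, so ΔT = 46.11 K.
COP_Carnot = T_H/ΔT = 336.48/46.11 = 7.297.
The heat pump delivers Q̇_H = COP × Ẇ = 941.3 kW; the resistance heater delivers Ẇ = 129.0 kW.
Extra = (COP − 1)·Ẇ = 812.3 kW.

810 kW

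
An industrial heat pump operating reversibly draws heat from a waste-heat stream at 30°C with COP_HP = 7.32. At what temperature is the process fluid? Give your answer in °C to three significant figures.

COP_HP = T_H/(T_H − T_C) rearranges to T_H = COP·T_C/(COP − 1).
With T_C = 303.15 K, T_H = 7.32 × 303.15/6.320 = 351.12 K.
Converting, 351.12 K = 77.97°C.

78.0 °C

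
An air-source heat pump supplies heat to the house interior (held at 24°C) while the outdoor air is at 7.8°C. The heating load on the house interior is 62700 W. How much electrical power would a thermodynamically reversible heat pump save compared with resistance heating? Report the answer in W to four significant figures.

In absolute terms T_C = 280.95 K and T_H = 297.15 K, so ΔT = 16.20 K.
COP_Carnot = T_H/ΔT = 297.15/16.20 = 18.34.
Resistance heating needs Ẇ_res = Q̇_H = 62700 W; the reversible heat pump needs only Ẇ_hp = Q̇_H/COP = 3418 W.
Saving = 62700 − 3418 = 59280 W.

59280 W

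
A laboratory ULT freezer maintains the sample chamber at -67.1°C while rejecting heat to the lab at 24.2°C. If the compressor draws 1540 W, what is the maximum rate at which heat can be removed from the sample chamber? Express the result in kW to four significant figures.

3.476 kW

In absolute terms T_C = 206.05 K and T_H = 297.35 K, so ΔT = 91.30 K.
COP_Carnot = T_C/ΔT = 206.05/91.30 = 2.257.
Q̇_max = COP_Carnot × Ẇ = 2.257 × 1540 W = 3476 W = 3.476 kW.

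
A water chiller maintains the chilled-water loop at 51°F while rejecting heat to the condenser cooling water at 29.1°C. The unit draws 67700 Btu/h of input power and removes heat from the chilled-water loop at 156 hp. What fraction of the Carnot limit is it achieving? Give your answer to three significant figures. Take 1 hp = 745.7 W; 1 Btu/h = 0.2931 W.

Converting, Q̇_C = 156.0 hp = 396900 Btu/h, so COP_actual = Q̇_C/Ẇ = 396900/67700 = 5.863.
In absolute terms T_C = 283.71 K and T_H = 302.25 K, so ΔT = 18.54 K.
COP_Carnot = T_C/ΔT = 283.71/18.54 = 15.30.
η_II = COP_actual/COP_Carnot = 5.863/15.30 = 0.3832.

0.383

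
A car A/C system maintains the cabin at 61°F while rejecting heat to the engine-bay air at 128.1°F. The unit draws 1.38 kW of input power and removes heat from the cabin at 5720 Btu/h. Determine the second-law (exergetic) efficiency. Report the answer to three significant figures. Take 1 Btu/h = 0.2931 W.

0.157

Converting, Q̇_C = 5720 Btu/h = 1.677 kW, so COP_actual = Q̇_C/Ẇ = 1.677/1.380 = 1.215.
In absolute terms T_C = 289.26 K and T_H = 326.54 K, so ΔT = 37.28 K.
COP_Carnot = T_C/ΔT = 289.26/37.28 = 7.760.
η_II = COP_actual/COP_Carnot = 1.215/7.760 = 0.1566.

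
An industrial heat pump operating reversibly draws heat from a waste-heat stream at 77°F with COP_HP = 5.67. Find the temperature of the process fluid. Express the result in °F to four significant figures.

COP_HP = T_H/(T_H − T_C) rearranges to T_H = COP·T_C/(COP − 1).
With T_C = 298.15 K, T_H = 5.67 × 298.15/4.670 = 361.99 K.
Converting, 361.99 K = 191.92°F.

191.9 °F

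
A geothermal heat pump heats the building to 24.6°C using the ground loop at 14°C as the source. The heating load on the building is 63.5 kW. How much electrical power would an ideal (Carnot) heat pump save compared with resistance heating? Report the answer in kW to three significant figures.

61.2 kW

In absolute terms T_C = 287.15 K and T_H = 297.75 K, so ΔT = 10.60 K.
COP_Carnot = T_H/ΔT = 297.75/10.60 = 28.09.
Resistance heating needs Ẇ_res = Q̇_H = 63.50 kW; the reversible heat pump needs only Ẇ_hp = Q̇_H/COP = 2.261 kW.
Saving = 63.50 − 2.261 = 61.24 kW.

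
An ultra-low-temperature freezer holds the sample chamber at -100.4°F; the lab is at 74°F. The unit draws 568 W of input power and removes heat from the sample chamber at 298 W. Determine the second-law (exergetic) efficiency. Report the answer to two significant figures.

0.25

COP_actual = Q̇_C/Ẇ = 298.0/568.0 = 0.5246.
In absolute terms T_C = 199.59 K and T_H = 296.48 K, so ΔT = 96.89 K.
COP_Carnot = T_C/ΔT = 199.59/96.89 = 2.060.
η_II = COP_actual/COP_Carnot = 0.5246/2.060 = 0.2547.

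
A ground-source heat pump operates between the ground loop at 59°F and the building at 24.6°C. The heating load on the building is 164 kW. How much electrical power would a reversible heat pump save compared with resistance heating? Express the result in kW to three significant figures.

159 kW

In absolute terms T_C = 288.15 K and T_H = 297.75 K, so ΔT = 9.600 K.
COP_Carnot = T_H/ΔT = 297.75/9.600 = 31.02.
Resistance heating needs Ẇ_res = Q̇_H = 164.0 kW; the reversible heat pump needs only Ẇ_hp = Q̇_H/COP = 5.288 kW.
Saving = 164.0 − 5.288 = 158.7 kW.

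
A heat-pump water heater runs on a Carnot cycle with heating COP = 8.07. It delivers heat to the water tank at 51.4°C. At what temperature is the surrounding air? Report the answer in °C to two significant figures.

11 °C

COP_HP = T_H/(T_H − T_C) gives T_H − T_C = T_H/COP.
With T_H = 324.55 K, T_C = 324.55 × (1 − 1/8.07) = 284.33 K.
Converting, 284.33 K = 11.18°C.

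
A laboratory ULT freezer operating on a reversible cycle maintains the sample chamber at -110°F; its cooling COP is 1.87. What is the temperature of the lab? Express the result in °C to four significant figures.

24.99 °C

COP_R = T_C/(T_H − T_C) gives T_H − T_C = T_C/COP.
With T_C = 194.26 K, T_H = 194.26 × (1 + 1/1.87) = 298.14 K.
Converting, 298.14 K = 24.99°C.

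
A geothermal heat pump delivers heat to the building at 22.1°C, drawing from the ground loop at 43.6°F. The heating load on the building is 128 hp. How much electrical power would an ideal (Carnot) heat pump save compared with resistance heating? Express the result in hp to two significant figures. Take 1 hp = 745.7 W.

In absolute terms T_C = 279.59 K and T_H = 295.25 K, so ΔT = 15.66 K.
COP_Carnot = T_H/ΔT = 295.25/15.66 = 18.86.
Resistance heating needs Ẇ_res = Q̇_H = 128.0 hp; the reversible heat pump needs only Ẇ_hp = Q̇_H/COP = 6.787 hp.
Saving = 128.0 − 6.787 = 121.2 hp.

120 hp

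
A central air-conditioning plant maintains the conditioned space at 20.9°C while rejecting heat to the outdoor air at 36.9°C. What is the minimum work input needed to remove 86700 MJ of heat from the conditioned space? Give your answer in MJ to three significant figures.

4720 MJ

In absolute terms T_C = 294.05 K and T_H = 310.05 K, so ΔT = 16.00 K.
The reversible limit is COP_R = T_C/ΔT = 18.38, so W_min = Q_C/COP = Q_C·ΔT/T_C.
W_min = 86700 × 16.00/294.05 = 4718 MJ.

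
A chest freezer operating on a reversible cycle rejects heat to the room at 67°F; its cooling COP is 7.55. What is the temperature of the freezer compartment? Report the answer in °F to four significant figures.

5.401 °F

For a Carnot refrigerator COP_R = T_C/(T_H − T_C), so T_C = COP·T_H/(1 + COP).
With T_H = 292.59 K, T_C = 7.55 × 292.59/8.550 = 258.37 K.
Converting, 258.37 K = 5.40°F.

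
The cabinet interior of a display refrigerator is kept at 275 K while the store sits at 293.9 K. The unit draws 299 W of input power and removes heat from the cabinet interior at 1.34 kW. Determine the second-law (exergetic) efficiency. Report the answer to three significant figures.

0.308

Converting, Q̇_C = 1.340 kW = 1340 W, so COP_actual = Q̇_C/Ẇ = 1340/299.0 = 4.482.
The reservoir spacing is ΔT = 293.9 − 275 = 18.90 K.
COP_Carnot = T_C/ΔT = 275.00/18.90 = 14.55.
η_II = COP_actual/COP_Carnot = 4.482/14.55 = 0.3080.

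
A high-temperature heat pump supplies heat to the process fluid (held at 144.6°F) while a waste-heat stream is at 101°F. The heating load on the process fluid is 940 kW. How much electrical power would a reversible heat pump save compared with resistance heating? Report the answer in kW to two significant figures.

In absolute terms T_C = 311.48 K and T_H = 335.71 K, so ΔT = 24.22 K.
COP_Carnot = T_H/ΔT = 335.71/24.22 = 13.86.
Resistance heating needs Ẇ_res = Q̇_H = 940.0 kW; the reversible heat pump needs only Ẇ_hp = Q̇_H/COP = 67.82 kW.
Saving = 940.0 − 67.82 = 872.2 kW.

870 kW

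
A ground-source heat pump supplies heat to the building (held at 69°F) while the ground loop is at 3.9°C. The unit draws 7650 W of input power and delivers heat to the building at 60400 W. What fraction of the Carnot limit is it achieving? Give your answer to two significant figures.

0.45

COP_actual = Q̇_H/Ẇ = 60400/7650 = 7.895.
In absolute terms T_C = 277.05 K and T_H = 293.71 K, so ΔT = 16.66 K.
COP_Carnot = T_H/ΔT = 293.71/16.66 = 17.63.
η_II = COP_actual/COP_Carnot = 7.895/17.63 = 0.4477.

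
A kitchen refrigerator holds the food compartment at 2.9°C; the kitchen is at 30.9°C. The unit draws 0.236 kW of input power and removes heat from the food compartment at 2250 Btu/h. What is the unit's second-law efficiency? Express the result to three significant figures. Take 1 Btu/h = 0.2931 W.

Converting, Q̇_C = 2250 Btu/h = 0.6595 kW, so COP_actual = Q̇_C/Ẇ = 0.6595/0.2360 = 2.794.
In absolute terms T_C = 276.05 K and T_H = 304.05 K, so ΔT = 28.00 K.
COP_Carnot = T_C/ΔT = 276.05/28.00 = 9.859.
η_II = COP_actual/COP_Carnot = 2.794/9.859 = 0.2834.

0.283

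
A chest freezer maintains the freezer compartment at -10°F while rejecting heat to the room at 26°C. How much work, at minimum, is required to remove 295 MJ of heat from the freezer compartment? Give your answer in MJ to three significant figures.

In absolute terms T_C = 249.82 K and T_H = 299.15 K, so ΔT = 49.33 K.
The reversible limit is COP_R = T_C/ΔT = 5.064, so W_min = Q_C/COP = Q_C·ΔT/T_C.
W_min = 295.0 × 49.33/249.82 = 58.26 MJ.

58.3 MJ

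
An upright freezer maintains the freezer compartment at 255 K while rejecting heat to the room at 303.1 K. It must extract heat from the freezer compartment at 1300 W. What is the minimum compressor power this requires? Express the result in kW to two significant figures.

The reservoir spacing is ΔT = 303.1 − 255 = 48.10 K.
COP_Carnot = T_C/ΔT = 255.00/48.10 = 5.301.
Ẇ_min = Q̇/COP_Carnot = 1300/5.301 = 245.2 W = 0.2452 kW.

0.25 kW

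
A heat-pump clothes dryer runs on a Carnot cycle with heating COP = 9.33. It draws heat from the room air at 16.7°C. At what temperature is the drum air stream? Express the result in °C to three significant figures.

51.5 °C

COP_HP = T_H/(T_H − T_C) rearranges to T_H = COP·T_C/(COP − 1).
With T_C = 289.85 K, T_H = 9.33 × 289.85/8.330 = 324.65 K.
Converting, 324.65 K = 51.50°C.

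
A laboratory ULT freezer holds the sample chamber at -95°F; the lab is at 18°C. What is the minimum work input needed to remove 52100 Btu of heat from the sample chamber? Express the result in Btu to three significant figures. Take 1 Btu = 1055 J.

In absolute terms T_C = 202.59 K and T_H = 291.15 K, so ΔT = 88.56 K.
The reversible limit is COP_R = T_C/ΔT = 2.288, so W_min = Q_C/COP = Q_C·ΔT/T_C.
W_min = 52100 × 88.56/202.59 = 22770 Btu.

22800 Btu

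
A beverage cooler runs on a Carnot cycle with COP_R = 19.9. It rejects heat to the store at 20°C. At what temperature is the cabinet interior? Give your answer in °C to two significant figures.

6.0 °C

For a Carnot refrigerator COP_R = T_C/(T_H − T_C), so T_C = COP·T_H/(1 + COP).
With T_H = 293.15 K, T_C = 19.9 × 293.15/20.90 = 279.12 K.
Converting, 279.12 K = 5.97°C.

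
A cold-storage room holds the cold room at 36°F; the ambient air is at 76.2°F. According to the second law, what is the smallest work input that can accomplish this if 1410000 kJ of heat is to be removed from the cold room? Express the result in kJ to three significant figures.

In absolute terms T_C = 275.37 K and T_H = 297.71 K, so ΔT = 22.33 K.
The reversible limit is COP_R = T_C/ΔT = 12.33, so W_min = Q_C/COP = Q_C·ΔT/T_C.
W_min = 1410000 × 22.33/275.37 = 114400 kJ.

114000 kJ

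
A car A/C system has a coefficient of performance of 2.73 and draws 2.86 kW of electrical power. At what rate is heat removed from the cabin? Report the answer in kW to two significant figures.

Q̇_C = COP × Ẇ = 2.73 × 2.860 = 7.808 kW.

7.8 kW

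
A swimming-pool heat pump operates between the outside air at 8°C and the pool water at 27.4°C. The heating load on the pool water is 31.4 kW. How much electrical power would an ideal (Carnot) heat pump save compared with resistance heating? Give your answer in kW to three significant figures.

29.4 kW

In absolute terms T_C = 281.15 K and T_H = 300.55 K, so ΔT = 19.40 K.
COP_Carnot = T_H/ΔT = 300.55/19.40 = 15.49.
Resistance heating needs Ẇ_res = Q̇_H = 31.40 kW; the reversible heat pump needs only Ẇ_hp = Q̇_H/COP = 2.027 kW.
Saving = 31.40 − 2.027 = 29.37 kW.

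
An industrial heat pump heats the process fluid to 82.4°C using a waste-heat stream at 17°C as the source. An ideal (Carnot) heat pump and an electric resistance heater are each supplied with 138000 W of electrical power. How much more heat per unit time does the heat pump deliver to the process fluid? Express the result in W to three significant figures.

612000 W

In absolute terms T_C = 290.15 K and T_H = 355.55 K, so ΔT = 65.40 K.
COP_Carnot = T_H/ΔT = 355.55/65.40 = 5.437.
The heat pump delivers Q̇_H = COP × Ẇ = 750200 W; the resistance heater delivers Ẇ = 138000 W.
Extra = (COP − 1)·Ẇ = 612200 W.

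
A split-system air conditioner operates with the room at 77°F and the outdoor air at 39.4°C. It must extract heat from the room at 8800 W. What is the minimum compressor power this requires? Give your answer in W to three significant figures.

425 W

In absolute terms T_C = 298.15 K and T_H = 312.55 K, so ΔT = 14.40 K.
COP_Carnot = T_C/ΔT = 298.15/14.40 = 20.70.
Ẇ_min = Q̇/COP_Carnot = 8800/20.70 = 425.0 W.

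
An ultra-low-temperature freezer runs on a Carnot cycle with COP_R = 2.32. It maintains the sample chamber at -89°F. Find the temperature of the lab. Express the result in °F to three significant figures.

COP_R = T_C/(T_H − T_C) gives T_H − T_C = T_C/COP.
With T_C = 205.93 K, T_H = 205.93 × (1 + 1/2.32) = 294.69 K.
Converting, 294.69 K = 70.77°F.

70.8 °F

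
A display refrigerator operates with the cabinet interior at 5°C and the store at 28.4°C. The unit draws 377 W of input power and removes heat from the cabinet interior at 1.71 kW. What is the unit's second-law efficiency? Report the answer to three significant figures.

Converting, Q̇_C = 1.710 kW = 1710 W, so COP_actual = Q̇_C/Ẇ = 1710/377.0 = 4.536.
In absolute terms T_C = 278.15 K and T_H = 301.55 K, so ΔT = 23.40 K.
COP_Carnot = T_C/ΔT = 278.15/23.40 = 11.89.
η_II = COP_actual/COP_Carnot = 4.536/11.89 = 0.3816.

0.382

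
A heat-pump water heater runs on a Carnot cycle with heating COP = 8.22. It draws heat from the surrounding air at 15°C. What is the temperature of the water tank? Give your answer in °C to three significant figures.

COP_HP = T_H/(T_H − T_C) rearranges to T_H = COP·T_C/(COP − 1).
With T_C = 288.15 K, T_H = 8.22 × 288.15/7.220 = 328.06 K.
Converting, 328.06 K = 54.91°C.

54.9 °C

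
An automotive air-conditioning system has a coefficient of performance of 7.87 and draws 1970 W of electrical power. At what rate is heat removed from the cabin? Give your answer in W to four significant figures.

Q̇_C = COP × Ẇ = 7.87 × 1970 = 15500 W.

15500 W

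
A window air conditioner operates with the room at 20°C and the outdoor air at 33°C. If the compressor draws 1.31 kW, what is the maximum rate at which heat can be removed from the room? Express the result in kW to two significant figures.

30 kW

In absolute terms T_C = 293.15 K and T_H = 306.15 K, so ΔT = 13.00 K.
COP_Carnot = T_C/ΔT = 293.15/13.00 = 22.55.
Q̇_max = COP_Carnot × Ẇ = 22.55 × 1.310 kW = 29.54 kW.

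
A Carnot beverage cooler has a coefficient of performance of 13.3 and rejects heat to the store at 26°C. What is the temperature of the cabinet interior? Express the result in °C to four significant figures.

5.080 °C

For a Carnot refrigerator COP_R = T_C/(T_H − T_C), so T_C = COP·T_H/(1 + COP).
With T_H = 299.15 K, T_C = 13.3 × 299.15/14.30 = 278.23 K.
Converting, 278.23 K = 5.08°C.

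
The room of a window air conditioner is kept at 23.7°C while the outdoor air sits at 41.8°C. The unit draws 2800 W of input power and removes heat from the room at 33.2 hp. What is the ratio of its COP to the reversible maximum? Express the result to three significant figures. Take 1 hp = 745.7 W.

0.539

Converting, Q̇_C = 33.20 hp = 24760 W, so COP_actual = Q̇_C/Ẇ = 24760/2800 = 8.842.
In absolute terms T_C = 296.85 K and T_H = 314.95 K, so ΔT = 18.10 K.
COP_Carnot = T_C/ΔT = 296.85/18.10 = 16.40.
η_II = COP_actual/COP_Carnot = 8.842/16.40 = 0.5391.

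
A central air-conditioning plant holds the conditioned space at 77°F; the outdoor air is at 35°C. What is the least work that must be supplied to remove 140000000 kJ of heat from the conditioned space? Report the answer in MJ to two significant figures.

4700 MJ

In absolute terms T_C = 298.15 K and T_H = 308.15 K, so ΔT = 10.00 K.
The reversible limit is COP_R = T_C/ΔT = 29.82, so W_min = Q_C/COP = Q_C·ΔT/T_C.
W_min = 140000000 × 10.00/298.15 = 4696000 kJ = 4696 MJ.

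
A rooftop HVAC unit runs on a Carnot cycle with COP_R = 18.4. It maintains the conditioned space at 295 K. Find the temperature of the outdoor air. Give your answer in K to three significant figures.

COP_R = T_C/(T_H − T_C) gives T_H − T_C = T_C/COP.
With T_C = 295.00 K, T_H = 295.00 × (1 + 1/18.4) = 311.03 K.

311 K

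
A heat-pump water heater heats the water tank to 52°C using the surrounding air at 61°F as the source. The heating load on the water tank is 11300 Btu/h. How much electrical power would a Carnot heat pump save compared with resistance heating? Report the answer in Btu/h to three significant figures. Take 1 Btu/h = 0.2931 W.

In absolute terms T_C = 289.26 K and T_H = 325.15 K, so ΔT = 35.89 K.
COP_Carnot = T_H/ΔT = 325.15/35.89 = 9.060.
Resistance heating needs Ẇ_res = Q̇_H = 11300 Btu/h; the reversible heat pump needs only Ẇ_hp = Q̇_H/COP = 1247 Btu/h.
Saving = 11300 − 1247 = 10050 Btu/h.

10100 Btu/h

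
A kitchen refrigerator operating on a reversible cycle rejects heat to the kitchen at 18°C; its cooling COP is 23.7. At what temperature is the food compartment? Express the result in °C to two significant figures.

6.2 °C

For a Carnot refrigerator COP_R = T_C/(T_H − T_C), so T_C = COP·T_H/(1 + COP).
With T_H = 291.15 K, T_C = 23.7 × 291.15/24.70 = 279.36 K.
Converting, 279.36 K = 6.21°C.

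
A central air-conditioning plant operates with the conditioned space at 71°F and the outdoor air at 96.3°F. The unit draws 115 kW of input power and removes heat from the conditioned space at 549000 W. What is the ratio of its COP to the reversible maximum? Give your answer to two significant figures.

0.23

Converting, Q̇_C = 549000 W = 549.0 kW, so COP_actual = Q̇_C/Ẇ = 549.0/115.0 = 4.774.
In absolute terms T_C = 294.82 K and T_H = 308.87 K, so ΔT = 14.06 K.
COP_Carnot = T_C/ΔT = 294.82/14.06 = 20.98.
η_II = COP_actual/COP_Carnot = 4.774/20.98 = 0.2276.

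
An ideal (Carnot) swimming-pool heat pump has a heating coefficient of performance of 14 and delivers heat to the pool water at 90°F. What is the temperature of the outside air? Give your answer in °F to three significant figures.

COP_HP = T_H/(T_H − T_C) gives T_H − T_C = T_H/COP.
With T_H = 305.37 K, T_C = 305.37 × (1 − 1/14) = 283.56 K.
Converting, 283.56 K = 50.74°F.

50.7 °F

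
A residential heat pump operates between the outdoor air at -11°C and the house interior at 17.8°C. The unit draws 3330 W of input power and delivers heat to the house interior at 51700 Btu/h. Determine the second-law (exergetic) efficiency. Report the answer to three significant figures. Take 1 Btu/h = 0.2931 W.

Converting, Q̇_H = 51700 Btu/h = 15150 W, so COP_actual = Q̇_H/Ẇ = 15150/3330 = 4.551.
In absolute terms T_C = 262.15 K and T_H = 290.95 K, so ΔT = 28.80 K.
COP_Carnot = T_H/ΔT = 290.95/28.80 = 10.10.
η_II = COP_actual/COP_Carnot = 4.551/10.10 = 0.4504.

0.450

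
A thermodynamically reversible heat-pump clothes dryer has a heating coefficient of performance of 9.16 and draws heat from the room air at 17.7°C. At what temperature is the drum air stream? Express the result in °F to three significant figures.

COP_HP = T_H/(T_H − T_C) rearranges to T_H = COP·T_C/(COP − 1).
With T_C = 290.85 K, T_H = 9.16 × 290.85/8.160 = 326.49 K.
Converting, 326.49 K = 128.02°F.

128 °F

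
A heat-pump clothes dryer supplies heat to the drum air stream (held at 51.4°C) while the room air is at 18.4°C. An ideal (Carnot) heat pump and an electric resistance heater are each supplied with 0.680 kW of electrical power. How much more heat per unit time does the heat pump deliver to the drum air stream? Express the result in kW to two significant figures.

6.0 kW

In absolute terms T_C = 291.55 K and T_H = 324.55 K, so ΔT = 33.00 K.
COP_Carnot = T_H/ΔT = 324.55/33.00 = 9.835.
The heat pump delivers Q̇_H = COP × Ẇ = 6.688 kW; the resistance heater delivers Ẇ = 0.6800 kW.
Extra = (COP − 1)·Ẇ = 6.008 kW.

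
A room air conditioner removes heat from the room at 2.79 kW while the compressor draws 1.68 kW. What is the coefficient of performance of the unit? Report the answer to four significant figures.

1.661

The first law gives Q̇_H = Q̇_C + Ẇ, so the three rates are Q̇_C = 2.790, Q̇_H = 4.470, Ẇ = 1.680 kW.
COP_R = Q̇_C/Ẇ = 2.790/1.680 = 1.661.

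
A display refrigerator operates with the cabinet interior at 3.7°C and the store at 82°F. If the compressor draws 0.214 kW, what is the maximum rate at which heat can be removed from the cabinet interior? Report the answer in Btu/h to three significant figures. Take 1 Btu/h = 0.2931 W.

8400 Btu/h

In absolute terms T_C = 276.85 K and T_H = 300.93 K, so ΔT = 24.08 K.
COP_Carnot = T_C/ΔT = 276.85/24.08 = 11.50.
Q̇_max = COP_Carnot × Ẇ = 11.50 × 0.2140 kW = 2.461 kW = 8395 Btu/h.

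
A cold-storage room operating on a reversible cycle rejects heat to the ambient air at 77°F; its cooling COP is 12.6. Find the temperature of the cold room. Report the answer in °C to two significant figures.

For a Carnot refrigerator COP_R = T_C/(T_H − T_C), so T_C = COP·T_H/(1 + COP).
With T_H = 298.15 K, T_C = 12.6 × 298.15/13.60 = 276.23 K.
Converting, 276.23 K = 3.08°C.

3.1 °C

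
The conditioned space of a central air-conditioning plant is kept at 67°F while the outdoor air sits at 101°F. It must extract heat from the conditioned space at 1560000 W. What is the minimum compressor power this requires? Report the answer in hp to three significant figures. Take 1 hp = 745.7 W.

135 hp

In absolute terms T_C = 292.59 K and T_H = 311.48 K, so ΔT = 18.89 K.
COP_Carnot = T_C/ΔT = 292.59/18.89 = 15.49.
Ẇ_min = Q̇/COP_Carnot = 1560000/15.49 = 100700 W = 135.1 hp.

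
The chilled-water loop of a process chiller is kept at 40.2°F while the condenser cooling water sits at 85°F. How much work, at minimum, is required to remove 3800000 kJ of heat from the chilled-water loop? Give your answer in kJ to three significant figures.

341000 kJ

In absolute terms T_C = 277.71 K and T_H = 302.59 K, so ΔT = 24.89 K.
The reversible limit is COP_R = T_C/ΔT = 11.16, so W_min = Q_C/COP = Q_C·ΔT/T_C.
W_min = 3800000 × 24.89/277.71 = 340600 kJ.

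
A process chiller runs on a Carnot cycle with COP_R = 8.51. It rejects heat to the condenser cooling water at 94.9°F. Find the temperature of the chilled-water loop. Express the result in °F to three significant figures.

36.6 °F

For a Carnot refrigerator COP_R = T_C/(T_H − T_C), so T_C = COP·T_H/(1 + COP).
With T_H = 308.09 K, T_C = 8.51 × 308.09/9.510 = 275.70 K.
Converting, 275.70 K = 36.59°F.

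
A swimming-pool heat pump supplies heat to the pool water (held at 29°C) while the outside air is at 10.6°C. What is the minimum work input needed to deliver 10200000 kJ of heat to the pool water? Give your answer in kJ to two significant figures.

In absolute terms T_C = 283.75 K and T_H = 302.15 K, so ΔT = 18.40 K.
The reversible limit is COP_HP = T_H/ΔT = 16.42, so W_min = Q_H/COP = Q_H·ΔT/T_H.
W_min = 10200000 × 18.40/302.15 = 621100 kJ.

620000 kJ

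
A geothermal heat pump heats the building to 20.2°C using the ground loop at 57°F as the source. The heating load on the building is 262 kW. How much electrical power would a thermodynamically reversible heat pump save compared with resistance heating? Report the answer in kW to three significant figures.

256 kW

In absolute terms T_C = 287.04 K and T_H = 293.35 K, so ΔT = 6.311 K.
COP_Carnot = T_H/ΔT = 293.35/6.311 = 46.48.
Resistance heating needs Ẇ_res = Q̇_H = 262.0 kW; the reversible heat pump needs only Ẇ_hp = Q̇_H/COP = 5.637 kW.
Saving = 262.0 − 5.637 = 256.4 kW.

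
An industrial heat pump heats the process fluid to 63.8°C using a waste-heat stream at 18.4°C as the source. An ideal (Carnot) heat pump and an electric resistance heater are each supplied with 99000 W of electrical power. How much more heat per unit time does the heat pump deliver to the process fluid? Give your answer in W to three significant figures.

In absolute terms T_C = 291.55 K and T_H = 336.95 K, so ΔT = 45.40 K.
COP_Carnot = T_H/ΔT = 336.95/45.40 = 7.422.
The heat pump delivers Q̇_H = COP × Ẇ = 734800 W; the resistance heater delivers Ẇ = 99000 W.
Extra = (COP − 1)·Ẇ = 635800 W.

636000 W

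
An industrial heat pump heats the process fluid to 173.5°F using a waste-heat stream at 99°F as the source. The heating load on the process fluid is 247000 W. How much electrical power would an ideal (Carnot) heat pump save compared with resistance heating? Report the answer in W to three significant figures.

218000 W

In absolute terms T_C = 310.37 K and T_H = 351.76 K, so ΔT = 41.39 K.
COP_Carnot = T_H/ΔT = 351.76/41.39 = 8.499.
Resistance heating needs Ẇ_res = Q̇_H = 247000 W; the reversible heat pump needs only Ẇ_hp = Q̇_H/COP = 29060 W.
Saving = 247000 − 29060 = 217900 W.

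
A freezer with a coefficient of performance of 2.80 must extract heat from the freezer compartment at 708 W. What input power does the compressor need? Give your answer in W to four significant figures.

Ẇ = Q̇_C/COP = 708.0/2.80 = 252.9 W.

252.9 W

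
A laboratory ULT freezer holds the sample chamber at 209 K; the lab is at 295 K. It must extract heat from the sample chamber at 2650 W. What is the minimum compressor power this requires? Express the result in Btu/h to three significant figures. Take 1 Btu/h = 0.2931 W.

The reservoir spacing is ΔT = 295 − 209 = 86.00 K.
COP_Carnot = T_C/ΔT = 209.00/86.00 = 2.430.
Ẇ_min = Q̇/COP_Carnot = 2650/2.430 = 1090 W = 3720 Btu/h.

3720 Btu/h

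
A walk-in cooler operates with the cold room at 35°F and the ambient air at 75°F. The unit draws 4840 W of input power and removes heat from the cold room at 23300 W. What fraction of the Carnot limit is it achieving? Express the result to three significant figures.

COP_actual = Q̇_C/Ẇ = 23300/4840 = 4.814.
In absolute terms T_C = 274.82 K and T_H = 297.04 K, so ΔT = 22.22 K.
COP_Carnot = T_C/ΔT = 274.82/22.22 = 12.37.
η_II = COP_actual/COP_Carnot = 4.814/12.37 = 0.3893.

0.389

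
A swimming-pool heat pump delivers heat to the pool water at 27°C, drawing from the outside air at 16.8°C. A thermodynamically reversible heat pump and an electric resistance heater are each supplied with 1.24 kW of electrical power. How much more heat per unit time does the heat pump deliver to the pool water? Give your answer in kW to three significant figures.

35.2 kW

In absolute terms T_C = 289.95 K and T_H = 300.15 K, so ΔT = 10.20 K.
COP_Carnot = T_H/ΔT = 300.15/10.20 = 29.43.
The heat pump delivers Q̇_H = COP × Ẇ = 36.49 kW; the resistance heater delivers Ẇ = 1.240 kW.
Extra = (COP − 1)·Ẇ = 35.25 kW.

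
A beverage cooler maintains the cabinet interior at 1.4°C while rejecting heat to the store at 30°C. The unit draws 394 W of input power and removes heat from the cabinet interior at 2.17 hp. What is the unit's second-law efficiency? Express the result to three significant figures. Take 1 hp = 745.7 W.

0.428

Converting, Q̇_C = 2.170 hp = 1618 W, so COP_actual = Q̇_C/Ẇ = 1618/394.0 = 4.107.
In absolute terms T_C = 274.55 K and T_H = 303.15 K, so ΔT = 28.60 K.
COP_Carnot = T_C/ΔT = 274.55/28.60 = 9.600.
η_II = COP_actual/COP_Carnot = 4.107/9.600 = 0.4278.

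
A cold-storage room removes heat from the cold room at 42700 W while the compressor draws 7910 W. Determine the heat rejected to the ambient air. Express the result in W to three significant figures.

50600 W

For a cyclic device the first law requires Q̇_H = Q̇_C + Ẇ.
Q̇_H = Q̇_C + Ẇ = 50610 W.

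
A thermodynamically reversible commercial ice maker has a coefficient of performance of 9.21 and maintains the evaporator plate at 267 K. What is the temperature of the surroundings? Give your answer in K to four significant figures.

296.0 K

COP_R = T_C/(T_H − T_C) gives T_H − T_C = T_C/COP.
With T_C = 267.00 K, T_H = 267.00 × (1 + 1/9.21) = 295.99 K.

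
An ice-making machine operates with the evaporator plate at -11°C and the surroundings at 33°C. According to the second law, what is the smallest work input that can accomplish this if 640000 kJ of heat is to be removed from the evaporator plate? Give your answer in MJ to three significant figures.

In absolute terms T_C = 262.15 K and T_H = 306.15 K, so ΔT = 44.00 K.
The reversible limit is COP_R = T_C/ΔT = 5.958, so W_min = Q_C/COP = Q_C·ΔT/T_C.
W_min = 640000 × 44.00/262.15 = 107400 kJ = 107.4 MJ.

107 MJ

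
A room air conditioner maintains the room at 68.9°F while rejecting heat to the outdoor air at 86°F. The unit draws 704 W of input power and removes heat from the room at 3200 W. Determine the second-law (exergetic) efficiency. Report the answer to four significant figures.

COP_actual = Q̇_C/Ẇ = 3200/704.0 = 4.545.
In absolute terms T_C = 293.65 K and T_H = 303.15 K, so ΔT = 9.500 K.
COP_Carnot = T_C/ΔT = 293.65/9.500 = 30.91.
η_II = COP_actual/COP_Carnot = 4.545/30.91 = 0.1471.

0.1471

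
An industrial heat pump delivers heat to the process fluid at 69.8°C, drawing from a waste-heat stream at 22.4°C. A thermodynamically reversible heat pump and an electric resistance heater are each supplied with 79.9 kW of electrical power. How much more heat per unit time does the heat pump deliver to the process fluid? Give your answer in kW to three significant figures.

498 kW

In absolute terms T_C = 295.55 K and T_H = 342.95 K, so ΔT = 47.40 K.
COP_Carnot = T_H/ΔT = 342.95/47.40 = 7.235.
The heat pump delivers Q̇_H = COP × Ẇ = 578.1 kW; the resistance heater delivers Ẇ = 79.90 kW.
Extra = (COP − 1)·Ẇ = 498.2 kW.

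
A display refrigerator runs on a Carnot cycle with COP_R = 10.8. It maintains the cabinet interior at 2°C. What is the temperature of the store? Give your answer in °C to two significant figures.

COP_R = T_C/(T_H − T_C) gives T_H − T_C = T_C/COP.
With T_C = 275.15 K, T_H = 275.15 × (1 + 1/10.8) = 300.63 K.
Converting, 300.63 K = 27.48°C.

27 °C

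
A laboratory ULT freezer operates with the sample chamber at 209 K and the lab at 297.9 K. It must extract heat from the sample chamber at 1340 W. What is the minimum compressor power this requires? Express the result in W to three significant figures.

570 W

The reservoir spacing is ΔT = 297.9 − 209 = 88.90 K.
COP_Carnot = T_C/ΔT = 209.00/88.90 = 2.351.
Ẇ_min = Q̇/COP_Carnot = 1340/2.351 = 570.0 W.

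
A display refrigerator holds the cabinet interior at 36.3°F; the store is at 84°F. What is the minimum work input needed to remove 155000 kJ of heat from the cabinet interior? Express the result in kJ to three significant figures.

14900 kJ

In absolute terms T_C = 275.54 K and T_H = 302.04 K, so ΔT = 26.50 K.
The reversible limit is COP_R = T_C/ΔT = 10.40, so W_min = Q_C/COP = Q_C·ΔT/T_C.
W_min = 155000 × 26.50/275.54 = 14910 kJ.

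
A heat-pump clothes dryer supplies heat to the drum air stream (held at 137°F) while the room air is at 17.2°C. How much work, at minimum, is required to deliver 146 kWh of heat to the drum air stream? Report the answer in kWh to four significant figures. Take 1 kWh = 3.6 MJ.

In absolute terms T_C = 290.35 K and T_H = 331.48 K, so ΔT = 41.13 K.
The reversible limit is COP_HP = T_H/ΔT = 8.059, so W_min = Q_H/COP = Q_H·ΔT/T_H.
W_min = 146.0 × 41.13/331.48 = 18.12 kWh.

18.12 kWh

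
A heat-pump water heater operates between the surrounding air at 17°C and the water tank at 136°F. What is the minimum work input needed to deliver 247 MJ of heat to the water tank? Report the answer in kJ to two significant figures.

In absolute terms T_C = 290.15 K and T_H = 330.93 K, so ΔT = 40.78 K.
The reversible limit is COP_HP = T_H/ΔT = 8.115, so W_min = Q_H/COP = Q_H·ΔT/T_H.
W_min = 247.0 × 40.78/330.93 = 30.44 MJ = 30440 kJ.

30000 kJ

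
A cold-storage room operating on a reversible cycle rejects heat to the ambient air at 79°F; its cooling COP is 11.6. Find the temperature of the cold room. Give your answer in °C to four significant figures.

For a Carnot refrigerator COP_R = T_C/(T_H − T_C), so T_C = COP·T_H/(1 + COP).
With T_H = 299.26 K, T_C = 11.6 × 299.26/12.60 = 275.51 K.
Converting, 275.51 K = 2.36°C.

2.360 °C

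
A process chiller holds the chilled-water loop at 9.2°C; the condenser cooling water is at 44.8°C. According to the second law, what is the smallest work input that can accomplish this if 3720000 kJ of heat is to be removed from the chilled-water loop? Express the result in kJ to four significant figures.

469000 kJ

In absolute terms T_C = 282.35 K and T_H = 317.95 K, so ΔT = 35.60 K.
The reversible limit is COP_R = T_C/ΔT = 7.931, so W_min = Q_C/COP = Q_C·ΔT/T_C.
W_min = 3720000 × 35.60/282.35 = 469000 kJ.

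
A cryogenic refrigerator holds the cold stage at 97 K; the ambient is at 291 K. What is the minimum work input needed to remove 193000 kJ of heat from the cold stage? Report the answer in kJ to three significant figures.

The reservoir spacing is ΔT = 291 − 97 = 194.0 K.
The reversible limit is COP_R = T_C/ΔT = 0.5000, so W_min = Q_C/COP = Q_C·ΔT/T_C.
W_min = 193000 × 194.0/97.00 = 386000 kJ.

386000 kJ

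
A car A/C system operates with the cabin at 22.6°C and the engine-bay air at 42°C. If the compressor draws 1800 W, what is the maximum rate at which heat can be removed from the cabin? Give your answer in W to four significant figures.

27440 W

In absolute terms T_C = 295.75 K and T_H = 315.15 K, so ΔT = 19.40 K.
COP_Carnot = T_C/ΔT = 295.75/19.40 = 15.24.
Q̇_max = COP_Carnot × Ẇ = 15.24 × 1800 W = 27440 W.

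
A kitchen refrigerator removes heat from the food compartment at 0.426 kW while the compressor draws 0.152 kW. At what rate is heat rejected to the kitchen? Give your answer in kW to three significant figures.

0.578 kW

For a cyclic device the first law requires Q̇_H = Q̇_C + Ẇ.
Q̇_H = Q̇_C + Ẇ = 0.5780 kW.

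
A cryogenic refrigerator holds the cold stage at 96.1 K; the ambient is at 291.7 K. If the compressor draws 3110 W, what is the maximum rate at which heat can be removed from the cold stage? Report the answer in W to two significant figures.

1500 W

The reservoir spacing is ΔT = 291.7 − 96.1 = 195.6 K.
COP_Carnot = T_C/ΔT = 96.10/195.6 = 0.4913.
Q̇_max = COP_Carnot × Ẇ = 0.4913 × 3110 W = 1528 W.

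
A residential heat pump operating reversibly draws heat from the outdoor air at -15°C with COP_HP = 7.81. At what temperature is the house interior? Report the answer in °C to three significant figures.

22.9 °C

COP_HP = T_H/(T_H − T_C) rearranges to T_H = COP·T_C/(COP − 1).
With T_C = 258.15 K, T_H = 7.81 × 258.15/6.810 = 296.06 K.
Converting, 296.06 K = 22.91°C.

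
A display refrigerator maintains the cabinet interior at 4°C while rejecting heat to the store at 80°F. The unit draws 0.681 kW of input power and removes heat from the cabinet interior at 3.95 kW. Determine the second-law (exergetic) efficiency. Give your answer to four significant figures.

COP_actual = Q̇_C/Ẇ = 3.950/0.6810 = 5.800.
In absolute terms T_C = 277.15 K and T_H = 299.82 K, so ΔT = 22.67 K.
COP_Carnot = T_C/ΔT = 277.15/22.67 = 12.23.
η_II = COP_actual/COP_Carnot = 5.800/12.23 = 0.4744.

0.4744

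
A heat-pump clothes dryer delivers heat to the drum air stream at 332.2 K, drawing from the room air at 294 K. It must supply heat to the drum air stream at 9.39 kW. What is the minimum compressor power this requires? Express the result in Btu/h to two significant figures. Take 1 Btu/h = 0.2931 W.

The reservoir spacing is ΔT = 332.2 − 294 = 38.20 K.
COP_Carnot = T_H/ΔT = 332.20/38.20 = 8.696.
Ẇ_min = Q̇/COP_Carnot = 9.390/8.696 = 1.080 kW = 3684 Btu/h.

3700 Btu/h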